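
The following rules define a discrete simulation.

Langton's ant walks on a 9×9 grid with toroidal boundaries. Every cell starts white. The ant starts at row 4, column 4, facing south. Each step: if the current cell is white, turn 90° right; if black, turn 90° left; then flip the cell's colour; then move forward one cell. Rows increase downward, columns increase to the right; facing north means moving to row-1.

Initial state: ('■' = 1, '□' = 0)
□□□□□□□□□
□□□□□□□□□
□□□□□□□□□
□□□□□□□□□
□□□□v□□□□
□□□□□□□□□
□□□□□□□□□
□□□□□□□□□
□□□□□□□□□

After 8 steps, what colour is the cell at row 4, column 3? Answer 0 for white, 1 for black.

t=0: □□□□□□□□□
□□□□□□□□□
□□□□□□□□□
□□□□□□□□□
□□□□v□□□□
□□□□□□□□□
□□□□□□□□□
□□□□□□□□□
□□□□□□□□□
t=1: □□□□□□□□□
□□□□□□□□□
□□□□□□□□□
□□□□□□□□□
□□□<■□□□□
□□□□□□□□□
□□□□□□□□□
□□□□□□□□□
□□□□□□□□□
t=2: □□□□□□□□□
□□□□□□□□□
□□□□□□□□□
□□□^□□□□□
□□□■■□□□□
□□□□□□□□□
□□□□□□□□□
□□□□□□□□□
□□□□□□□□□
t=3: □□□□□□□□□
□□□□□□□□□
□□□□□□□□□
□□□■>□□□□
□□□■■□□□□
□□□□□□□□□
□□□□□□□□□
□□□□□□□□□
□□□□□□□□□
t=4: □□□□□□□□□
□□□□□□□□□
□□□□□□□□□
□□□■■□□□□
□□□■v□□□□
□□□□□□□□□
□□□□□□□□□
□□□□□□□□□
□□□□□□□□□
t=5: □□□□□□□□□
□□□□□□□□□
□□□□□□□□□
□□□■■□□□□
□□□■□>□□□
□□□□□□□□□
□□□□□□□□□
□□□□□□□□□
□□□□□□□□□
t=6: □□□□□□□□□
□□□□□□□□□
□□□□□□□□□
□□□■■□□□□
□□□■□■□□□
□□□□□v□□□
□□□□□□□□□
□□□□□□□□□
□□□□□□□□□
t=7: □□□□□□□□□
□□□□□□□□□
□□□□□□□□□
□□□■■□□□□
□□□■□■□□□
□□□□<■□□□
□□□□□□□□□
□□□□□□□□□
□□□□□□□□□
t=8: □□□□□□□□□
□□□□□□□□□
□□□□□□□□□
□□□■■□□□□
□□□■^■□□□
□□□□■■□□□
□□□□□□□□□
□□□□□□□□□
□□□□□□□□□

1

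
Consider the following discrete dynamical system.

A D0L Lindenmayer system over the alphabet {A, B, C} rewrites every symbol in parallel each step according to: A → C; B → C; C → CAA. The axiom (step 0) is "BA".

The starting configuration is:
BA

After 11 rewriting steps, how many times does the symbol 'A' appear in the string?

1364

step 0: BA
step 1: CC
step 2: CAACAA
step 3: CAACCCAACC
step 4: CAACCCAACAACAACCCAACAA
step 5: CAACCCAACAACAACCCAACCCAACCCAACAACAACCCAACC
step 6: CAACCCAACAACAACCCAACCCAACCCAACAACAACCCAACAACAACCCAACAACAACCCAACCCAACCCAACAACAACCCAACAA
step 7: CAACCCAACAACAACCCAACCCAACCCAACAACAACCCAACAACAACCCAACAACAAC…AACAACAACCCAACAACAACCCAACAACAACCCAACCCAACCCAACAACAACCCAACC  (len 170)
step 8: CAACCCAACAACAACCCAACCCAACCCAACAACAACCCAACAACAACCCAACAACAAC…ACAACAACCCAACAACAACCCAACAACAACCCAACCCAACCCAACAACAACCCAACAA  (len 342)
step 9: CAACCCAACAACAACCCAACCCAACCCAACAACAACCCAACAACAACCCAACAACAAC…AACAACAACCCAACAACAACCCAACAACAACCCAACCCAACCCAACAACAACCCAACC  (len 682)
step 10: CAACCCAACAACAACCCAACCCAACCCAACAACAACCCAACAACAACCCAACAACAAC…ACAACAACCCAACAACAACCCAACAACAACCCAACCCAACCCAACAACAACCCAACAA  (len 1366)
step 11: CAACCCAACAACAACCCAACCCAACCCAACAACAACCCAACAACAACCCAACAACAAC…AACAACAACCCAACAACAACCCAACAACAACCCAACCCAACCCAACAACAACCCAACC  (len 2730)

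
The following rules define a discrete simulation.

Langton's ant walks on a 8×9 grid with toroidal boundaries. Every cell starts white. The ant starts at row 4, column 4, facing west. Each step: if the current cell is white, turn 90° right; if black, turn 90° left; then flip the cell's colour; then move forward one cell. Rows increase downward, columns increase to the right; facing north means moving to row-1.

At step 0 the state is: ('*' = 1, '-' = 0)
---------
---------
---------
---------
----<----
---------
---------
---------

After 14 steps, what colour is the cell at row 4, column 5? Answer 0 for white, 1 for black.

step 0: ---------
---------
---------
---------
----<----
---------
---------
---------
step 1: ---------
---------
---------
----^----
----*----
---------
---------
---------
step 2: ---------
---------
---------
----*>---
----*----
---------
---------
---------
step 3: ---------
---------
---------
----**---
----*v---
---------
---------
---------
step 4: ---------
---------
---------
----**---
----<*---
---------
---------
---------
step 5: ---------
---------
---------
----**---
-----*---
----v----
---------
---------
step 6: ---------
---------
---------
----**---
-----*---
---<*----
---------
---------
step 7: ---------
---------
---------
----**---
---^-*---
---**----
---------
---------
step 8: ---------
---------
---------
----**---
---*>*---
---**----
---------
---------
step 9: ---------
---------
---------
----**---
---***---
---*v----
---------
---------
step 10: ---------
---------
---------
----**---
---***---
---*->---
---------
---------
step 11: ---------
---------
---------
----**---
---***---
---*-*---
-----v---
---------
step 12: ---------
---------
---------
----**---
---***---
---*-*---
----<*---
---------
step 13: ---------
---------
---------
----**---
---***---
---*^*---
----**---
---------
step 14: ---------
---------
---------
----**---
---***---
---**>---
----**---
---------

1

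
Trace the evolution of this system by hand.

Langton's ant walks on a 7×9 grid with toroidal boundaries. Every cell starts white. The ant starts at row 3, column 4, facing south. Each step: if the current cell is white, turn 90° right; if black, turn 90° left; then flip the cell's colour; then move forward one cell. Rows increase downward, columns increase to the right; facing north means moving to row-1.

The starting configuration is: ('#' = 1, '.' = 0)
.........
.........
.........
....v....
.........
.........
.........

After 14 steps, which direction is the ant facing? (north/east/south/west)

north

step 0: .........
.........
.........
....v....
.........
.........
.........
step 1: .........
.........
.........
...<#....
.........
.........
.........
step 2: .........
.........
...^.....
...##....
.........
.........
.........
step 3: .........
.........
...#>....
...##....
.........
.........
.........
step 4: .........
.........
...##....
...#v....
.........
.........
.........
step 5: .........
.........
...##....
...#.>...
.........
.........
.........
step 6: .........
.........
...##....
...#.#...
.....v...
.........
.........
step 7: .........
.........
...##....
...#.#...
....<#...
.........
.........
step 8: .........
.........
...##....
...#^#...
....##...
.........
.........
step 9: .........
.........
...##....
...##>...
....##...
.........
.........
step 10: .........
.........
...##^...
...##....
....##...
.........
.........
step 11: .........
.........
...###>..
...##....
....##...
.........
.........
step 12: .........
.........
...####..
...##.v..
....##...
.........
.........
step 13: .........
.........
...####..
...##<#..
....##...
.........
.........
step 14: .........
.........
...##^#..
...####..
....##...
.........
.........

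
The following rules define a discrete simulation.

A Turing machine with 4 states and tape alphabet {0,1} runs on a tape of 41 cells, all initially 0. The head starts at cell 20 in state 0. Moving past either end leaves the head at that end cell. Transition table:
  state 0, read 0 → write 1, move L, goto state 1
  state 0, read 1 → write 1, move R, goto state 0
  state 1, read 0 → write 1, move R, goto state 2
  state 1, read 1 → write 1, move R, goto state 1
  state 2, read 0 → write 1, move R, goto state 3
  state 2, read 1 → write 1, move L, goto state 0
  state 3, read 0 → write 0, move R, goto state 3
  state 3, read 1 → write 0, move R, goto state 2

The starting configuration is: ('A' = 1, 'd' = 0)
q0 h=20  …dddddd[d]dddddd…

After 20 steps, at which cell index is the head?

[0] q0 h=20  …dddddd[d]dddddd…
[1] q1 h=19  …dddddd[d]Addddd…
[2] q2 h=20  …dddddA[A]dddddd…
[3] q0 h=19  …dddddd[A]Addddd…
[4] q0 h=20  …dddddA[A]dddddd…
[5] q0 h=21  …ddddAA[d]dddddd…
[6] q1 h=20  …dddddA[A]Addddd…
[7] q1 h=21  …ddddAA[A]dddddd…
[8] q1 h=22  …dddAAA[d]dddddd…
[9] q2 h=23  …ddAAAA[d]dddddd…
[10] q3 h=24  …dAAAAA[d]dddddd…
[11] q3 h=25  …AAAAAd[d]dddddd…
[12] q3 h=26  …AAAAdd[d]dddddd…
[13] q3 h=27  …AAAddd[d]dddddd…
[14] q3 h=28  …AAdddd[d]dddddd…
[15] q3 h=29  …Addddd[d]dddddd…
[16] q3 h=30  …dddddd[d]dddddd…
[17] q3 h=31  …dddddd[d]dddddd…
[18] q3 h=32  …dddddd[d]dddddd…
[19] q3 h=33  …dddddd[d]dddddd…
[20] q3 h=34  …dddddd[d]dddddd|

34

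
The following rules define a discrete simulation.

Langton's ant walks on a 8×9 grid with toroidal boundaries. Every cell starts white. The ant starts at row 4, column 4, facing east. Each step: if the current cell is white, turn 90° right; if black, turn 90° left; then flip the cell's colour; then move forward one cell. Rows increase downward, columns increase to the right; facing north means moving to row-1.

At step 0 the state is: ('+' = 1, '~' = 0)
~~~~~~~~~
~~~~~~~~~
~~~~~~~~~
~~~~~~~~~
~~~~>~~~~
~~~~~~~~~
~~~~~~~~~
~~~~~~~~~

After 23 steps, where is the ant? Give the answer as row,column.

2,3

gen 0: ~~~~~~~~~
~~~~~~~~~
~~~~~~~~~
~~~~~~~~~
~~~~>~~~~
~~~~~~~~~
~~~~~~~~~
~~~~~~~~~
gen 1: ~~~~~~~~~
~~~~~~~~~
~~~~~~~~~
~~~~~~~~~
~~~~+~~~~
~~~~v~~~~
~~~~~~~~~
~~~~~~~~~
gen 2: ~~~~~~~~~
~~~~~~~~~
~~~~~~~~~
~~~~~~~~~
~~~~+~~~~
~~~<+~~~~
~~~~~~~~~
~~~~~~~~~
gen 3: ~~~~~~~~~
~~~~~~~~~
~~~~~~~~~
~~~~~~~~~
~~~^+~~~~
~~~++~~~~
~~~~~~~~~
~~~~~~~~~
gen 4: ~~~~~~~~~
~~~~~~~~~
~~~~~~~~~
~~~~~~~~~
~~~+>~~~~
~~~++~~~~
~~~~~~~~~
~~~~~~~~~
gen 5: ~~~~~~~~~
~~~~~~~~~
~~~~~~~~~
~~~~^~~~~
~~~+~~~~~
~~~++~~~~
~~~~~~~~~
~~~~~~~~~
gen 6: ~~~~~~~~~
~~~~~~~~~
~~~~~~~~~
~~~~+>~~~
~~~+~~~~~
~~~++~~~~
~~~~~~~~~
~~~~~~~~~
gen 7: ~~~~~~~~~
~~~~~~~~~
~~~~~~~~~
~~~~++~~~
~~~+~v~~~
~~~++~~~~
~~~~~~~~~
~~~~~~~~~
gen 8: ~~~~~~~~~
~~~~~~~~~
~~~~~~~~~
~~~~++~~~
~~~+<+~~~
~~~++~~~~
~~~~~~~~~
~~~~~~~~~
gen 9: ~~~~~~~~~
~~~~~~~~~
~~~~~~~~~
~~~~^+~~~
~~~+++~~~
~~~++~~~~
~~~~~~~~~
~~~~~~~~~
gen 10: ~~~~~~~~~
~~~~~~~~~
~~~~~~~~~
~~~<~+~~~
~~~+++~~~
~~~++~~~~
~~~~~~~~~
~~~~~~~~~
gen 11: ~~~~~~~~~
~~~~~~~~~
~~~^~~~~~
~~~+~+~~~
~~~+++~~~
~~~++~~~~
~~~~~~~~~
~~~~~~~~~
gen 12: ~~~~~~~~~
~~~~~~~~~
~~~+>~~~~
~~~+~+~~~
~~~+++~~~
~~~++~~~~
~~~~~~~~~
~~~~~~~~~
gen 13: ~~~~~~~~~
~~~~~~~~~
~~~++~~~~
~~~+v+~~~
~~~+++~~~
~~~++~~~~
~~~~~~~~~
~~~~~~~~~
gen 14: ~~~~~~~~~
~~~~~~~~~
~~~++~~~~
~~~<++~~~
~~~+++~~~
~~~++~~~~
~~~~~~~~~
~~~~~~~~~
gen 15: ~~~~~~~~~
~~~~~~~~~
~~~++~~~~
~~~~++~~~
~~~v++~~~
~~~++~~~~
~~~~~~~~~
~~~~~~~~~
gen 16: ~~~~~~~~~
~~~~~~~~~
~~~++~~~~
~~~~++~~~
~~~~>+~~~
~~~++~~~~
~~~~~~~~~
~~~~~~~~~
gen 17: ~~~~~~~~~
~~~~~~~~~
~~~++~~~~
~~~~^+~~~
~~~~~+~~~
~~~++~~~~
~~~~~~~~~
~~~~~~~~~
gen 18: ~~~~~~~~~
~~~~~~~~~
~~~++~~~~
~~~<~+~~~
~~~~~+~~~
~~~++~~~~
~~~~~~~~~
~~~~~~~~~
gen 19: ~~~~~~~~~
~~~~~~~~~
~~~^+~~~~
~~~+~+~~~
~~~~~+~~~
~~~++~~~~
~~~~~~~~~
~~~~~~~~~
gen 20: ~~~~~~~~~
~~~~~~~~~
~~<~+~~~~
~~~+~+~~~
~~~~~+~~~
~~~++~~~~
~~~~~~~~~
~~~~~~~~~
gen 21: ~~~~~~~~~
~~^~~~~~~
~~+~+~~~~
~~~+~+~~~
~~~~~+~~~
~~~++~~~~
~~~~~~~~~
~~~~~~~~~
gen 22: ~~~~~~~~~
~~+>~~~~~
~~+~+~~~~
~~~+~+~~~
~~~~~+~~~
~~~++~~~~
~~~~~~~~~
~~~~~~~~~
gen 23: ~~~~~~~~~
~~++~~~~~
~~+v+~~~~
~~~+~+~~~
~~~~~+~~~
~~~++~~~~
~~~~~~~~~
~~~~~~~~~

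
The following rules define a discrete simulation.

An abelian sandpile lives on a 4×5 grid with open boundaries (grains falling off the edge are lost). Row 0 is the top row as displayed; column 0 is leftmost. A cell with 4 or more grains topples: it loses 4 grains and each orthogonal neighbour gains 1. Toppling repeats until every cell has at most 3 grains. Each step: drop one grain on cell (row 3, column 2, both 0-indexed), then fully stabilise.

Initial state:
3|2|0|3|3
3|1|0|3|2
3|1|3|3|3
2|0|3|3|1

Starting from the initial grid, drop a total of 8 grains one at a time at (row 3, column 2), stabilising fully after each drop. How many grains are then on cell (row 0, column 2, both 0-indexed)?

k=0  3|2|0|3|3
3|1|0|3|2
3|1|3|3|3
2|0|3|3|1
k=1  3|2|1|1|1
3|1|2|2|1
3|2|1|3|1
2|1|2|1|3
k=2  3|2|1|1|1
3|1|2|2|1
3|2|1|3|1
2|1|3|1|3
k=3  3|2|1|1|1
3|1|2|2|1
3|2|2|3|1
2|2|0|2|3
k=4  3|2|1|1|1
3|1|2|2|1
3|2|2|3|1
2|2|1|2|3
k=5  3|2|1|1|1
3|1|2|2|1
3|2|2|3|1
2|2|2|2|3
k=6  3|2|1|1|1
3|1|2|2|1
3|2|2|3|1
2|2|3|2|3
k=7  3|2|1|1|1
3|1|2|2|1
3|2|3|3|1
2|3|0|3|3
k=8  3|2|1|1|1
3|1|2|2|1
3|2|3|3|1
2|3|1|3|3

1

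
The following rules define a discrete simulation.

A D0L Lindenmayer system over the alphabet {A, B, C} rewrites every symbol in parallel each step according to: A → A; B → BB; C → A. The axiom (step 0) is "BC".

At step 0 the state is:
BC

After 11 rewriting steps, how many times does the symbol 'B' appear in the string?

2048

step 0: BC
step 1: BBA
step 2: BBBBA
step 3: BBBBBBBBA
step 4: BBBBBBBBBBBBBBBBA
step 5: BBBBBBBBBBBBBBBBBBBBBBBBBBBBBBBBA
step 6: BBBBBBBBBBBBBBBBBBBBBBBBBBBBBBBBBBBBBBBBBBBBBBBBBBBBBBBBBBBBBBBBA
step 7: BBBBBBBBBBBBBBBBBBBBBBBBBBBBBBBBBBBBBBBBBBBBBBBBBBBBBBBBBB…BBBBBBBBBBBBBBBBBBBBBBBBBBBBBBBBBBBBBBBBBBBBBBBBBBBBBBBBBA  (len 129)
step 8: BBBBBBBBBBBBBBBBBBBBBBBBBBBBBBBBBBBBBBBBBBBBBBBBBBBBBBBBBB…BBBBBBBBBBBBBBBBBBBBBBBBBBBBBBBBBBBBBBBBBBBBBBBBBBBBBBBBBA  (len 257)
step 9: BBBBBBBBBBBBBBBBBBBBBBBBBBBBBBBBBBBBBBBBBBBBBBBBBBBBBBBBBB…BBBBBBBBBBBBBBBBBBBBBBBBBBBBBBBBBBBBBBBBBBBBBBBBBBBBBBBBBA  (len 513)
step 10: BBBBBBBBBBBBBBBBBBBBBBBBBBBBBBBBBBBBBBBBBBBBBBBBBBBBBBBBBB…BBBBBBBBBBBBBBBBBBBBBBBBBBBBBBBBBBBBBBBBBBBBBBBBBBBBBBBBBA  (len 1025)
step 11: BBBBBBBBBBBBBBBBBBBBBBBBBBBBBBBBBBBBBBBBBBBBBBBBBBBBBBBBBB…BBBBBBBBBBBBBBBBBBBBBBBBBBBBBBBBBBBBBBBBBBBBBBBBBBBBBBBBBA  (len 2049)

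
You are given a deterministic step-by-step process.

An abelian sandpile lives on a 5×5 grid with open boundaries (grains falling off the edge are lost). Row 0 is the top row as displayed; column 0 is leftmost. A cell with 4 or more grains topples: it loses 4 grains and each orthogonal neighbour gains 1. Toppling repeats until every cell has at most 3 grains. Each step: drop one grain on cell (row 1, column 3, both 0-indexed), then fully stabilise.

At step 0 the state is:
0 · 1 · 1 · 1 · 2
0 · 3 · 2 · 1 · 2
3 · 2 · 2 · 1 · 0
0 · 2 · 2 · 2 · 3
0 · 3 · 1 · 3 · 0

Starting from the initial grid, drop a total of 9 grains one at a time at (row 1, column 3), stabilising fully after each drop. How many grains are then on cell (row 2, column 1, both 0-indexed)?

k=0  0 · 1 · 1 · 1 · 2
0 · 3 · 2 · 1 · 2
3 · 2 · 2 · 1 · 0
0 · 2 · 2 · 2 · 3
0 · 3 · 1 · 3 · 0
k=1  0 · 1 · 1 · 1 · 2
0 · 3 · 2 · 2 · 2
3 · 2 · 2 · 1 · 0
0 · 2 · 2 · 2 · 3
0 · 3 · 1 · 3 · 0
k=2  0 · 1 · 1 · 1 · 2
0 · 3 · 2 · 3 · 2
3 · 2 · 2 · 1 · 0
0 · 2 · 2 · 2 · 3
0 · 3 · 1 · 3 · 0
k=3  0 · 1 · 1 · 2 · 2
0 · 3 · 3 · 0 · 3
3 · 2 · 2 · 2 · 0
0 · 2 · 2 · 2 · 3
0 · 3 · 1 · 3 · 0
k=4  0 · 1 · 1 · 2 · 2
0 · 3 · 3 · 1 · 3
3 · 2 · 2 · 2 · 0
0 · 2 · 2 · 2 · 3
0 · 3 · 1 · 3 · 0
k=5  0 · 1 · 1 · 2 · 2
0 · 3 · 3 · 2 · 3
3 · 2 · 2 · 2 · 0
0 · 2 · 2 · 2 · 3
0 · 3 · 1 · 3 · 0
k=6  0 · 1 · 1 · 2 · 2
0 · 3 · 3 · 3 · 3
3 · 2 · 2 · 2 · 0
0 · 2 · 2 · 2 · 3
0 · 3 · 1 · 3 · 0
k=7  0 · 2 · 2 · 3 · 3
1 · 0 · 1 · 2 · 0
3 · 3 · 3 · 3 · 1
0 · 2 · 2 · 2 · 3
0 · 3 · 1 · 3 · 0
k=8  0 · 2 · 2 · 3 · 3
1 · 0 · 1 · 3 · 0
3 · 3 · 3 · 3 · 1
0 · 2 · 2 · 2 · 3
0 · 3 · 1 · 3 · 0
k=9  0 · 2 · 3 · 1 · 0
2 · 1 · 3 · 2 · 2
0 · 1 · 1 · 1 · 2
1 · 3 · 3 · 3 · 3
0 · 3 · 1 · 3 · 0

1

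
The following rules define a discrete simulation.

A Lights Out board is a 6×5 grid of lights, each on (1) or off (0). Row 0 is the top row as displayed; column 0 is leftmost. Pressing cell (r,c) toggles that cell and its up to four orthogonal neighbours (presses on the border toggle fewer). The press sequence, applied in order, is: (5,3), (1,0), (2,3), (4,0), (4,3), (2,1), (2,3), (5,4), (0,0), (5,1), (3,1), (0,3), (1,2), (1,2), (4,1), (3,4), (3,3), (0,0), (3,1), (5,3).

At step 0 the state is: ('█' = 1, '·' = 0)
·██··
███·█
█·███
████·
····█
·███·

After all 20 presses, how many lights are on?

0) ·██··
███·█
█·███
████·
····█
·███·
1) ·██··
███·█
█·███
████·
···██
·█··█
2) ███··
··█·█
··███
████·
···██
·█··█
3) ███··
··███
·····
███··
···██
·█··█
4) ███··
··███
·····
·██··
██·██
██··█
5) ███··
··███
·····
·███·
███··
██·██
6) ███··
·████
███··
··██·
███··
██·██
7) ███··
·██·█
██·██
··█··
███··
██·██
8) ███··
·██·█
██·██
··█··
███·█
██···
9) ··█··
███·█
██·██
··█··
███·█
██···
10) ··█··
███·█
██·██
··█··
█·█·█
··█··
11) ··█··
███·█
█··██
██···
███·█
··█··
12) ···██
█████
█··██
██···
███·█
··█··
13) ··███
█···█
█·███
██···
███·█
··█··
14) ···██
█████
█··██
██···
███·█
··█··
15) ···██
█████
█··██
█····
····█
·██··
16) ···██
█████
█··█·
█··██
·····
·██··
17) ···██
█████
█····
█·█··
···█·
·██··
18) ██·██
·████
█····
█·█··
···█·
·██··
19) ██·██
·████
██···
·█···
·█·█·
·██··
20) ██·██
·████
██···
·█···
·█···
·█·██

15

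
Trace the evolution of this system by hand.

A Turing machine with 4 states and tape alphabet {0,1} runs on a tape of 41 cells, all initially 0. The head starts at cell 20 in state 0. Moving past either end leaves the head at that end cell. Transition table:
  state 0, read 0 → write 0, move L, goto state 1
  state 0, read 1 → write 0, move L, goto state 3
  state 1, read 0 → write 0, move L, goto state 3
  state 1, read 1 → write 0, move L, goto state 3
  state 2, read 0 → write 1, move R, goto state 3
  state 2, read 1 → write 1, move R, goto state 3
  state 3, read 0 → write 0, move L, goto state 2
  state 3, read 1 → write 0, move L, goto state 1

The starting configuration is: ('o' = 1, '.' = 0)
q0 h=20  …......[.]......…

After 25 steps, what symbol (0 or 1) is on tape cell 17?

1

step 0: q0 h=20  …......[.]......…
step 1: q1 h=19  …......[.]......…
step 2: q3 h=18  …......[.]......…
step 3: q2 h=17  …......[.]......…
step 4: q3 h=18  ….....o[.]......…
step 5: q2 h=17  …......[o]......…
step 6: q3 h=18  ….....o[.]......…
step 7: q2 h=17  …......[o]......…
step 8: q3 h=18  ….....o[.]......…
step 9: q2 h=17  …......[o]......…
step 10: q3 h=18  ….....o[.]......…
step 11: q2 h=17  …......[o]......…
step 12: q3 h=18  ….....o[.]......…
step 13: q2 h=17  …......[o]......…
step 14: q3 h=18  ….....o[.]......…
step 15: q2 h=17  …......[o]......…
step 16: q3 h=18  ….....o[.]......…
step 17: q2 h=17  …......[o]......…
step 18: q3 h=18  ….....o[.]......…
step 19: q2 h=17  …......[o]......…
step 20: q3 h=18  ….....o[.]......…
step 21: q2 h=17  …......[o]......…
step 22: q3 h=18  ….....o[.]......…
step 23: q2 h=17  …......[o]......…
step 24: q3 h=18  ….....o[.]......…
step 25: q2 h=17  …......[o]......…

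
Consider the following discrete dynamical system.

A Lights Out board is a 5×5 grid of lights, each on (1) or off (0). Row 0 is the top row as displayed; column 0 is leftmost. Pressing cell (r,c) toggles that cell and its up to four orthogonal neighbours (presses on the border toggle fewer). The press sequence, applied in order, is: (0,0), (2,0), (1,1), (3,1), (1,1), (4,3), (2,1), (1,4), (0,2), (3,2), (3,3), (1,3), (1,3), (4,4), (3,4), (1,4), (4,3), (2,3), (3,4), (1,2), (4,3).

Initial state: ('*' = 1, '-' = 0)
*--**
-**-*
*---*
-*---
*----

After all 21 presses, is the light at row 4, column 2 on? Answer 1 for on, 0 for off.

[0] *--**
-**-*
*---*
-*---
*----
[1] -*-**
***-*
*---*
-*---
*----
[2] -*-**
-**-*
-*--*
**---
*----
[3] ---**
*---*
----*
**---
*----
[4] ---**
*---*
-*--*
--*--
**---
[5] -*-**
-**-*
----*
--*--
**---
[6] -*-**
-**-*
----*
--**-
*****
[7] -*-**
--*-*
***-*
-***-
*****
[8] -*-*-
--**-
***--
-***-
*****
[9] --*--
---*-
***--
-***-
*****
[10] --*--
---*-
**---
-----
**-**
[11] --*--
---*-
**-*-
--***
**--*
[12] --**-
--*-*
**---
--***
**--*
[13] --*--
---*-
**-*-
--***
**--*
[14] --*--
---*-
**-*-
--**-
**-*-
[15] --*--
---*-
**-**
--*-*
**-**
[16] --*-*
----*
**-*-
--*-*
**-**
[17] --*-*
----*
**-*-
--***
***--
[18] --*-*
---**
***-*
--*-*
***--
[19] --*-*
---**
***--
--**-
***-*
[20] ----*
-**-*
**---
--**-
***-*
[21] ----*
-**-*
**---
--*--
**-*-

0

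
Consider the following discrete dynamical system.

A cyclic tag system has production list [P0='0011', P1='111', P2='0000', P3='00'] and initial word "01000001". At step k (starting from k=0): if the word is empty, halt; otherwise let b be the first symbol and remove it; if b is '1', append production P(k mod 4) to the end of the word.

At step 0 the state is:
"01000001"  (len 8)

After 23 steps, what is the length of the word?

16

t=0: "01000001"  (len 8)
t=1: "1000001"  (len 7)
t=2: "000001111"  (len 9)
t=3: "00001111"  (len 8)
t=4: "0001111"  (len 7)
t=5: "001111"  (len 6)
t=6: "01111"  (len 5)
t=7: "1111"  (len 4)
t=8: "11100"  (len 5)
t=9: "11000011"  (len 8)
t=10: "1000011111"  (len 10)
t=11: "0000111110000"  (len 13)
t=12: "000111110000"  (len 12)
t=13: "00111110000"  (len 11)
t=14: "0111110000"  (len 10)
t=15: "111110000"  (len 9)
t=16: "1111000000"  (len 10)
t=17: "1110000000011"  (len 13)
t=18: "110000000011111"  (len 15)
t=19: "100000000111110000"  (len 18)
t=20: "0000000011111000000"  (len 19)
t=21: "000000011111000000"  (len 18)
t=22: "00000011111000000"  (len 17)
t=23: "0000011111000000"  (len 16)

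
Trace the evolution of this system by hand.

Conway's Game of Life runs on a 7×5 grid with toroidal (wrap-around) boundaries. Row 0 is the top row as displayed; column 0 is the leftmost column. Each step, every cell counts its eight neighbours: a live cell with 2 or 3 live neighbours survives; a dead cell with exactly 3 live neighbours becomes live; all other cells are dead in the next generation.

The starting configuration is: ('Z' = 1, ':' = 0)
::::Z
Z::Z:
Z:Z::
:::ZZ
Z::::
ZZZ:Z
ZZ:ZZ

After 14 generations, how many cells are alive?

8

k=0  ::::Z
Z::Z:
Z:Z::
:::ZZ
Z::::
ZZZ:Z
ZZ:ZZ
k=1  :ZZ::
ZZ:Z:
ZZZ::
ZZ:ZZ
::Z::
::Z::
:::::
k=2  ZZZ::
:::ZZ
:::::
:::ZZ
Z:Z:Z
:::::
:ZZ::
k=3  Z:::Z
ZZZZZ
:::::
Z::ZZ
Z:::Z
Z:ZZ:
Z:Z::
k=4  :::::
:ZZZ:
:::::
Z::Z:
::Z::
Z:ZZ:
Z:Z::
k=5  :::Z:
::Z::
:Z:ZZ
:::::
::Z::
::ZZZ
::ZZZ
k=6  ::::Z
::Z:Z
::ZZ:
::ZZ:
::Z::
:Z::Z
:::::
k=7  :::Z:
::Z:Z
:Z::Z
:Z:::
:ZZ::
:::::
Z::::
k=8  :::ZZ
Z:Z:Z
:ZZZ:
:Z:::
:ZZ::
:Z:::
:::::
k=9  Z::ZZ
Z::::
:::ZZ
Z::Z:
ZZZ::
:ZZ::
:::::
k=10  Z:::Z
Z::::
Z::Z:
Z::Z:
Z::ZZ
Z:Z::
ZZZZZ
k=11  ::Z::
ZZ:::
ZZ:::
ZZZZ:
Z:ZZ:
:::::
::Z::
k=12  ::Z::
Z:Z::
:::::
:::Z:
Z::Z:
:ZZZ:
:::::
k=13  :Z:::
:Z:::
:::::
::::Z
:Z:Z:
:ZZZZ
:Z:Z:
k=14  ZZ:::
:::::
:::::
:::::
:Z:::
:Z::Z
:Z:ZZ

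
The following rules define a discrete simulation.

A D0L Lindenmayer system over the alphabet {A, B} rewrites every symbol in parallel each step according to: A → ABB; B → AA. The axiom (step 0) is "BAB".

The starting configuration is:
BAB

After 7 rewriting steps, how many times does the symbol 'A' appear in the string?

1165

step 0: BAB
step 1: AAABBAA
step 2: ABBABBABBAAAAABBABB
step 3: ABBAAAAABBAAAAABBAAAAABBABBABBABBABBAAAAABBAAAA
step 4: ABBAAAAABBABBABBABBABBAAAAABBABBABBABBABBAAAAABBABBABBABBA…BBAAAAABBAAAAABBAAAAABBAAAAABBABBABBABBABBAAAAABBABBABBABB  (len 123)
step 5: ABBAAAAABBABBABBABBABBAAAAABBAAAAABBAAAAABBAAAAABBAAAAABBA…AAAAABBAAAAABBAAAAABBABBABBABBABBAAAAABBAAAAABBAAAAABBAAAA  (len 311)
step 6: ABBAAAAABBABBABBABBABBAAAAABBAAAAABBAAAAABBAAAAABBAAAAABBA…BABBAAAAABBABBABBABBABBAAAAABBABBABBABBABBAAAAABBABBABBABB  (len 803)
step 7: ABBAAAAABBABBABBABBABBAAAAABBAAAAABBAAAAABBAAAAABBAAAAABBA…AAAAABBAAAAABBAAAAABBABBABBABBABBAAAAABBAAAAABBAAAAABBAAAA  (len 2047)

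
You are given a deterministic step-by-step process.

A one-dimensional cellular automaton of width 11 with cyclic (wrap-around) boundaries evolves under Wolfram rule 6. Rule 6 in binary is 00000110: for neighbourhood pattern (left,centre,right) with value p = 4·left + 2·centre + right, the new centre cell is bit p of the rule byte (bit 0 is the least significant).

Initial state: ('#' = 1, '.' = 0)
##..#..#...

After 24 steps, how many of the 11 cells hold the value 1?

3

[0] ##..#..#...
[1] ...##.##..#
[2] ..#......##
[3] .##.....#..
[4] #......##..
[5] #.....#...#
[6] .....##..#.
[7] ....#...##.
[8] ...##..#...
[9] ..#...##...
[10] .##..#.....
[11] #...##.....
[12] #..#......#
[13] ..##.....#.
[14] .#......##.
[15] ##.....#...
[16] ......##..#
[17] .....#...##
[18] ....##..#..
[19] ...#...##..
[20] ..##..#....
[21] .#...##....
[22] ##..#......
[23] ...##.....#
[24] ..#......##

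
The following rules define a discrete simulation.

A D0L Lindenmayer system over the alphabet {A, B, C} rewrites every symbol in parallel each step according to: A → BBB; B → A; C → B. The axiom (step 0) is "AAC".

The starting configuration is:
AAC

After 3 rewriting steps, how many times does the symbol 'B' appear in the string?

21

gen 0: AAC
gen 1: BBBBBBB
gen 2: AAAAAAA
gen 3: BBBBBBBBBBBBBBBBBBBBB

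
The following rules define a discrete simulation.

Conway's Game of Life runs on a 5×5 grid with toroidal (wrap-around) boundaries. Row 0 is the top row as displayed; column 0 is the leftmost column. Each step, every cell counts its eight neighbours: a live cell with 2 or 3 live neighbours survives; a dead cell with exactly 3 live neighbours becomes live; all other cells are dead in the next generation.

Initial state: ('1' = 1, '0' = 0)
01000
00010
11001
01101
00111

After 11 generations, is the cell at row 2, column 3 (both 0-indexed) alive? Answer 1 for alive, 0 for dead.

gen 0: 01000
00010
11001
01101
00111
gen 1: 00001
01101
01001
00000
00001
gen 2: 00001
01101
01110
10000
00000
gen 3: 10010
01001
00011
01100
00000
gen 4: 10001
00100
01011
00110
01100
gen 5: 10110
01100
01001
10001
11101
gen 6: 00000
00001
01111
00100
00100
gen 7: 00000
10101
11101
00000
00000
gen 8: 00000
00101
00101
11000
00000
gen 9: 00000
00000
00101
11000
00000
gen 10: 00000
00000
11000
11000
00000
gen 11: 00000
00000
11000
11000
00000

0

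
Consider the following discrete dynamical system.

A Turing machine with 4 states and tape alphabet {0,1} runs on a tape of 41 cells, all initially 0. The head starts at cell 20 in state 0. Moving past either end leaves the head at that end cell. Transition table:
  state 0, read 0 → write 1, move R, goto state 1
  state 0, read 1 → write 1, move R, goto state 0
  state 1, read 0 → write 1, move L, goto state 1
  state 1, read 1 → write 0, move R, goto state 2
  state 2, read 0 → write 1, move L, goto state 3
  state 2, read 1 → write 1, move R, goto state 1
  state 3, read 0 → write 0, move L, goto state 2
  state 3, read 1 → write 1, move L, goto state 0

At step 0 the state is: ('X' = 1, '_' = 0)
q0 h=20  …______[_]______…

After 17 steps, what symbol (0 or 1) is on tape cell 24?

t=0: q0 h=20  …______[_]______…
t=1: q1 h=21  …_____X[_]______…
t=2: q1 h=20  …______[X]X_____…
t=3: q2 h=21  …______[X]______…
t=4: q1 h=22  …_____X[_]______…
t=5: q1 h=21  …______[X]X_____…
t=6: q2 h=22  …______[X]______…
t=7: q1 h=23  …_____X[_]______…
t=8: q1 h=22  …______[X]X_____…
t=9: q2 h=23  …______[X]______…
t=10: q1 h=24  …_____X[_]______…
t=11: q1 h=23  …______[X]X_____…
t=12: q2 h=24  …______[X]______…
t=13: q1 h=25  …_____X[_]______…
t=14: q1 h=24  …______[X]X_____…
t=15: q2 h=25  …______[X]______…
t=16: q1 h=26  …_____X[_]______…
t=17: q1 h=25  …______[X]X_____…

0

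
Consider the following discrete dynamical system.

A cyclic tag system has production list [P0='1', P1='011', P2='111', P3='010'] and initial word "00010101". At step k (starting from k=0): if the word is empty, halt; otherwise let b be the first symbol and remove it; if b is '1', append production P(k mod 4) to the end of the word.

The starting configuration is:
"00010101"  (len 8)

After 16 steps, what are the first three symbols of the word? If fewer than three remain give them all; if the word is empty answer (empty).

001

t=0: "00010101"  (len 8)
t=1: "0010101"  (len 7)
t=2: "010101"  (len 6)
t=3: "10101"  (len 5)
t=4: "0101010"  (len 7)
t=5: "101010"  (len 6)
t=6: "01010011"  (len 8)
t=7: "1010011"  (len 7)
t=8: "010011010"  (len 9)
t=9: "10011010"  (len 8)
t=10: "0011010011"  (len 10)
t=11: "011010011"  (len 9)
t=12: "11010011"  (len 8)
t=13: "10100111"  (len 8)
t=14: "0100111011"  (len 10)
t=15: "100111011"  (len 9)
t=16: "00111011010"  (len 11)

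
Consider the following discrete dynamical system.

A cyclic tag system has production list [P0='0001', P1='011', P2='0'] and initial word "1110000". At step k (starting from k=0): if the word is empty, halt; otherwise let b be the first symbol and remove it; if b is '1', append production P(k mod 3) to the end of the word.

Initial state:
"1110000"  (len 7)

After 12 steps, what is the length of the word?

6

gen 0: "1110000"  (len 7)
gen 1: "1100000001"  (len 10)
gen 2: "100000001011"  (len 12)
gen 3: "000000010110"  (len 12)
gen 4: "00000010110"  (len 11)
gen 5: "0000010110"  (len 10)
gen 6: "000010110"  (len 9)
gen 7: "00010110"  (len 8)
gen 8: "0010110"  (len 7)
gen 9: "010110"  (len 6)
gen 10: "10110"  (len 5)
gen 11: "0110011"  (len 7)
gen 12: "110011"  (len 6)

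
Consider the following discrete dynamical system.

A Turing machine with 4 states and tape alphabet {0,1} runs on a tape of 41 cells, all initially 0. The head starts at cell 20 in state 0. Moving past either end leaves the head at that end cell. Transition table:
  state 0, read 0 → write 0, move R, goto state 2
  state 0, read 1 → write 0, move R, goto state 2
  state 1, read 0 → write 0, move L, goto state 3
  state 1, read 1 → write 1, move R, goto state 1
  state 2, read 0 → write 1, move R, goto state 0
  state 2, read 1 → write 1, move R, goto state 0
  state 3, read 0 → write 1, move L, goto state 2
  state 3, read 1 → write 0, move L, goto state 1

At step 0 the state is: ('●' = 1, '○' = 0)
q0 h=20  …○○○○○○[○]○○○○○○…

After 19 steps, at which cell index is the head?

[0] q0 h=20  …○○○○○○[○]○○○○○○…
[1] q2 h=21  …○○○○○○[○]○○○○○○…
[2] q0 h=22  …○○○○○●[○]○○○○○○…
[3] q2 h=23  …○○○○●○[○]○○○○○○…
[4] q0 h=24  …○○○●○●[○]○○○○○○…
[5] q2 h=25  …○○●○●○[○]○○○○○○…
[6] q0 h=26  …○●○●○●[○]○○○○○○…
[7] q2 h=27  …●○●○●○[○]○○○○○○…
[8] q0 h=28  …○●○●○●[○]○○○○○○…
[9] q2 h=29  …●○●○●○[○]○○○○○○…
[10] q0 h=30  …○●○●○●[○]○○○○○○…
[11] q2 h=31  …●○●○●○[○]○○○○○○…
[12] q0 h=32  …○●○●○●[○]○○○○○○…
[13] q2 h=33  …●○●○●○[○]○○○○○○…
[14] q0 h=34  …○●○●○●[○]○○○○○○|
[15] q2 h=35  …●○●○●○[○]○○○○○|
[16] q0 h=36  …○●○●○●[○]○○○○|
[17] q2 h=37  …●○●○●○[○]○○○|
[18] q0 h=38  …○●○●○●[○]○○|
[19] q2 h=39  …●○●○●○[○]○|

39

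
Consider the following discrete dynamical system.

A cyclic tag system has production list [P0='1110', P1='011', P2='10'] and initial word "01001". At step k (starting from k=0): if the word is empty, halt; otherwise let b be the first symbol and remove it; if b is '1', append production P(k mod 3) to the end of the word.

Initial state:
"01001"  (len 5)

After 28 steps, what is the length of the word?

33

step 0: "01001"  (len 5)
step 1: "1001"  (len 4)
step 2: "001011"  (len 6)
step 3: "01011"  (len 5)
step 4: "1011"  (len 4)
step 5: "011011"  (len 6)
step 6: "11011"  (len 5)
step 7: "10111110"  (len 8)
step 8: "0111110011"  (len 10)
step 9: "111110011"  (len 9)
step 10: "111100111110"  (len 12)
step 11: "11100111110011"  (len 14)
step 12: "110011111001110"  (len 15)
step 13: "100111110011101110"  (len 18)
step 14: "00111110011101110011"  (len 20)
step 15: "0111110011101110011"  (len 19)
step 16: "111110011101110011"  (len 18)
step 17: "11110011101110011011"  (len 20)
step 18: "111001110111001101110"  (len 21)
step 19: "110011101110011011101110"  (len 24)
step 20: "10011101110011011101110011"  (len 26)
step 21: "001110111001101110111001110"  (len 27)
step 22: "01110111001101110111001110"  (len 26)
step 23: "1110111001101110111001110"  (len 25)
step 24: "11011100110111011100111010"  (len 26)
step 25: "10111001101110111001110101110"  (len 29)
step 26: "0111001101110111001110101110011"  (len 31)
step 27: "111001101110111001110101110011"  (len 30)
step 28: "110011011101110011101011100111110"  (len 33)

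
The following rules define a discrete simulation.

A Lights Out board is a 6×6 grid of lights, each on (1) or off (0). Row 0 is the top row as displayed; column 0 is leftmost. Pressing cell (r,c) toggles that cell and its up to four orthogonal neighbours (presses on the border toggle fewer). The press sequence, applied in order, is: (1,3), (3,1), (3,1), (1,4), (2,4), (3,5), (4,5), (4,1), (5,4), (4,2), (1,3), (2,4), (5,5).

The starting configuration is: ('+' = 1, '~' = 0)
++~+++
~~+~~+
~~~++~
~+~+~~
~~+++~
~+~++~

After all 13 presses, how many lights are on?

step 0: ++~+++
~~+~~+
~~~++~
~+~+~~
~~+++~
~+~++~
step 1: ++~~++
~~~+++
~~~~+~
~+~+~~
~~+++~
~+~++~
step 2: ++~~++
~~~+++
~+~~+~
+~++~~
~++++~
~+~++~
step 3: ++~~++
~~~+++
~~~~+~
~+~+~~
~~+++~
~+~++~
step 4: ++~~~+
~~~~~~
~~~~~~
~+~+~~
~~+++~
~+~++~
step 5: ++~~~+
~~~~+~
~~~+++
~+~++~
~~+++~
~+~++~
step 6: ++~~~+
~~~~+~
~~~++~
~+~+~+
~~++++
~+~++~
step 7: ++~~~+
~~~~+~
~~~++~
~+~+~~
~~++~~
~+~+++
step 8: ++~~~+
~~~~+~
~~~++~
~~~+~~
++~+~~
~~~+++
step 9: ++~~~+
~~~~+~
~~~++~
~~~+~~
++~++~
~~~~~~
step 10: ++~~~+
~~~~+~
~~~++~
~~++~~
+~+~+~
~~+~~~
step 11: ++~+~+
~~++~~
~~~~+~
~~++~~
+~+~+~
~~+~~~
step 12: ++~+~+
~~+++~
~~~+~+
~~+++~
+~+~+~
~~+~~~
step 13: ++~+~+
~~+++~
~~~+~+
~~+++~
+~+~++
~~+~++

19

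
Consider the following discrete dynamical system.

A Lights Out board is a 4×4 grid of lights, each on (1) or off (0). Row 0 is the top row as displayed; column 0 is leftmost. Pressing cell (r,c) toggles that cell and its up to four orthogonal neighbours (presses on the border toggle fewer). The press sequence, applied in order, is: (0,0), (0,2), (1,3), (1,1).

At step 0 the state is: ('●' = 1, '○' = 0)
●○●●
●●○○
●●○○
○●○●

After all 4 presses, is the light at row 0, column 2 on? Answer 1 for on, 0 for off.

0) ●○●●
●●○○
●●○○
○●○●
1) ○●●●
○●○○
●●○○
○●○●
2) ○○○○
○●●○
●●○○
○●○●
3) ○○○●
○●○●
●●○●
○●○●
4) ○●○●
●○●●
●○○●
○●○●

0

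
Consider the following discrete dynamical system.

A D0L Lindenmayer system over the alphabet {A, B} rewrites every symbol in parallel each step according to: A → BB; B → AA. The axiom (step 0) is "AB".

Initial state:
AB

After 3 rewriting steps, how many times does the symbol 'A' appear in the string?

[0] AB
[1] BBAA
[2] AAAABBBB
[3] BBBBBBBBAAAAAAAA

8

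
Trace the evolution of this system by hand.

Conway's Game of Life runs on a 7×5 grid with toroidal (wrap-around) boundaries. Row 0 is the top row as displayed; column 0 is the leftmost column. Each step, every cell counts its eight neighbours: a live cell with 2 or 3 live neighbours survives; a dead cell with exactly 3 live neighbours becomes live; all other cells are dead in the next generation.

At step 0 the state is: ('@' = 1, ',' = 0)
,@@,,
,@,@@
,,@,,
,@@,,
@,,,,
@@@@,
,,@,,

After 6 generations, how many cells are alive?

4

step 0: ,@@,,
,@,@@
,,@,,
,@@,,
@,,,,
@@@@,
,,@,,
step 1: @@,,,
@@,@,
@,,,,
,@@,,
@,,@@
@,@@@
@,,,,
step 2: ,,@,,
,,@,,
@,,,@
,@@@,
,,,,,
,,@,,
,,@@,
step 3: ,@@,,
,@,@,
@,,,@
@@@@@
,@,@,
,,@@,
,@@@,
step 4: @,,,,
,@,@@
,,,,,
,,,,,
,,,,,
,,,,@
,,,,,
step 5: @,,,@
@,,,@
,,,,,
,,,,,
,,,,,
,,,,,
,,,,,
step 6: @,,,@
@,,,@
,,,,,
,,,,,
,,,,,
,,,,,
,,,,,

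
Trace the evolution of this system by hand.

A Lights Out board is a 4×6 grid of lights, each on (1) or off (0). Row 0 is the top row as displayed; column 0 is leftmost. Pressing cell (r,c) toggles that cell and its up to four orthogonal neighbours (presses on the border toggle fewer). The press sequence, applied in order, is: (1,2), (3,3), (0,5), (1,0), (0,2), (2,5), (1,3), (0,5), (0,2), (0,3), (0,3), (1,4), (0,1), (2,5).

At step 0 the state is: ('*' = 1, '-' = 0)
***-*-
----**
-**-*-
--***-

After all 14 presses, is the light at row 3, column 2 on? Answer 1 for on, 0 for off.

0

[0] ***-*-
----**
-**-*-
--***-
[1] **--*-
-*****
-*--*-
--***-
[2] **--*-
-*****
-*-**-
------
[3] **---*
-****-
-*-**-
------
[4] -*---*
*-***-
**-**-
------
[5] --**-*
*--**-
**-**-
------
[6] --**-*
*--***
**-*-*
-----*
[7] --*--*
*-*--*
**---*
-----*
[8] --*-*-
*-*---
**---*
-----*
[9] -*-**-
*-----
**---*
-----*
[10] -**---
*--*--
**---*
-----*
[11] -*-**-
*-----
**---*
-----*
[12] -*-*--
*--***
**--**
-----*
[13] *-**--
**-***
**--**
-----*
[14] *-**--
**-**-
**----
------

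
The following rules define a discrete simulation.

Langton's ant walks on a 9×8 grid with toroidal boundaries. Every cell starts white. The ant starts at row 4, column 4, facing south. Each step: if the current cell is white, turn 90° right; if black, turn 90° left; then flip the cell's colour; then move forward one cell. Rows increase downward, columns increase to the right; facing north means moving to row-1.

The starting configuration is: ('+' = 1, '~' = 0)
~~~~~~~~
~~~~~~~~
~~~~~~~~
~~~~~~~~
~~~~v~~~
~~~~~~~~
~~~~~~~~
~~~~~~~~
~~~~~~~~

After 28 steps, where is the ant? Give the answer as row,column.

2,6

k=0  ~~~~~~~~
~~~~~~~~
~~~~~~~~
~~~~~~~~
~~~~v~~~
~~~~~~~~
~~~~~~~~
~~~~~~~~
~~~~~~~~
k=1  ~~~~~~~~
~~~~~~~~
~~~~~~~~
~~~~~~~~
~~~<+~~~
~~~~~~~~
~~~~~~~~
~~~~~~~~
~~~~~~~~
k=2  ~~~~~~~~
~~~~~~~~
~~~~~~~~
~~~^~~~~
~~~++~~~
~~~~~~~~
~~~~~~~~
~~~~~~~~
~~~~~~~~
k=3  ~~~~~~~~
~~~~~~~~
~~~~~~~~
~~~+>~~~
~~~++~~~
~~~~~~~~
~~~~~~~~
~~~~~~~~
~~~~~~~~
k=4  ~~~~~~~~
~~~~~~~~
~~~~~~~~
~~~++~~~
~~~+v~~~
~~~~~~~~
~~~~~~~~
~~~~~~~~
~~~~~~~~
k=5  ~~~~~~~~
~~~~~~~~
~~~~~~~~
~~~++~~~
~~~+~>~~
~~~~~~~~
~~~~~~~~
~~~~~~~~
~~~~~~~~
k=6  ~~~~~~~~
~~~~~~~~
~~~~~~~~
~~~++~~~
~~~+~+~~
~~~~~v~~
~~~~~~~~
~~~~~~~~
~~~~~~~~
k=7  ~~~~~~~~
~~~~~~~~
~~~~~~~~
~~~++~~~
~~~+~+~~
~~~~<+~~
~~~~~~~~
~~~~~~~~
~~~~~~~~
k=8  ~~~~~~~~
~~~~~~~~
~~~~~~~~
~~~++~~~
~~~+^+~~
~~~~++~~
~~~~~~~~
~~~~~~~~
~~~~~~~~
k=9  ~~~~~~~~
~~~~~~~~
~~~~~~~~
~~~++~~~
~~~++>~~
~~~~++~~
~~~~~~~~
~~~~~~~~
~~~~~~~~
k=10  ~~~~~~~~
~~~~~~~~
~~~~~~~~
~~~++^~~
~~~++~~~
~~~~++~~
~~~~~~~~
~~~~~~~~
~~~~~~~~
k=11  ~~~~~~~~
~~~~~~~~
~~~~~~~~
~~~+++>~
~~~++~~~
~~~~++~~
~~~~~~~~
~~~~~~~~
~~~~~~~~
k=12  ~~~~~~~~
~~~~~~~~
~~~~~~~~
~~~++++~
~~~++~v~
~~~~++~~
~~~~~~~~
~~~~~~~~
~~~~~~~~
k=13  ~~~~~~~~
~~~~~~~~
~~~~~~~~
~~~++++~
~~~++<+~
~~~~++~~
~~~~~~~~
~~~~~~~~
~~~~~~~~
k=14  ~~~~~~~~
~~~~~~~~
~~~~~~~~
~~~++^+~
~~~++++~
~~~~++~~
~~~~~~~~
~~~~~~~~
~~~~~~~~
k=15  ~~~~~~~~
~~~~~~~~
~~~~~~~~
~~~+<~+~
~~~++++~
~~~~++~~
~~~~~~~~
~~~~~~~~
~~~~~~~~
k=16  ~~~~~~~~
~~~~~~~~
~~~~~~~~
~~~+~~+~
~~~+v++~
~~~~++~~
~~~~~~~~
~~~~~~~~
~~~~~~~~
k=17  ~~~~~~~~
~~~~~~~~
~~~~~~~~
~~~+~~+~
~~~+~>+~
~~~~++~~
~~~~~~~~
~~~~~~~~
~~~~~~~~
k=18  ~~~~~~~~
~~~~~~~~
~~~~~~~~
~~~+~^+~
~~~+~~+~
~~~~++~~
~~~~~~~~
~~~~~~~~
~~~~~~~~
k=19  ~~~~~~~~
~~~~~~~~
~~~~~~~~
~~~+~+>~
~~~+~~+~
~~~~++~~
~~~~~~~~
~~~~~~~~
~~~~~~~~
k=20  ~~~~~~~~
~~~~~~~~
~~~~~~^~
~~~+~+~~
~~~+~~+~
~~~~++~~
~~~~~~~~
~~~~~~~~
~~~~~~~~
k=21  ~~~~~~~~
~~~~~~~~
~~~~~~+>
~~~+~+~~
~~~+~~+~
~~~~++~~
~~~~~~~~
~~~~~~~~
~~~~~~~~
k=22  ~~~~~~~~
~~~~~~~~
~~~~~~++
~~~+~+~v
~~~+~~+~
~~~~++~~
~~~~~~~~
~~~~~~~~
~~~~~~~~
k=23  ~~~~~~~~
~~~~~~~~
~~~~~~++
~~~+~+<+
~~~+~~+~
~~~~++~~
~~~~~~~~
~~~~~~~~
~~~~~~~~
k=24  ~~~~~~~~
~~~~~~~~
~~~~~~^+
~~~+~+++
~~~+~~+~
~~~~++~~
~~~~~~~~
~~~~~~~~
~~~~~~~~
k=25  ~~~~~~~~
~~~~~~~~
~~~~~<~+
~~~+~+++
~~~+~~+~
~~~~++~~
~~~~~~~~
~~~~~~~~
~~~~~~~~
k=26  ~~~~~~~~
~~~~~^~~
~~~~~+~+
~~~+~+++
~~~+~~+~
~~~~++~~
~~~~~~~~
~~~~~~~~
~~~~~~~~
k=27  ~~~~~~~~
~~~~~+>~
~~~~~+~+
~~~+~+++
~~~+~~+~
~~~~++~~
~~~~~~~~
~~~~~~~~
~~~~~~~~
k=28  ~~~~~~~~
~~~~~++~
~~~~~+v+
~~~+~+++
~~~+~~+~
~~~~++~~
~~~~~~~~
~~~~~~~~
~~~~~~~~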